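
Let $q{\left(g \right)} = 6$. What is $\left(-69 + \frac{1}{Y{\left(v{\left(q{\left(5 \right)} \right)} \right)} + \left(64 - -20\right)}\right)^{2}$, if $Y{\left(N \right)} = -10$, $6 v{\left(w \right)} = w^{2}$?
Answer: $\frac{26061025}{5476} \approx 4759.1$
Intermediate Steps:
$v{\left(w \right)} = \frac{w^{2}}{6}$
$\left(-69 + \frac{1}{Y{\left(v{\left(q{\left(5 \right)} \right)} \right)} + \left(64 - -20\right)}\right)^{2} = \left(-69 + \frac{1}{-10 + \left(64 - -20\right)}\right)^{2} = \left(-69 + \frac{1}{-10 + \left(64 + 20\right)}\right)^{2} = \left(-69 + \frac{1}{-10 + 84}\right)^{2} = \left(-69 + \frac{1}{74}\right)^{2} = \left(- \frac{5105}{74}\right)^{2} = \frac{26061025}{5476}$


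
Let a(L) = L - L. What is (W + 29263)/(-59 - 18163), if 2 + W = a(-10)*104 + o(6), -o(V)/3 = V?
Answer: -29243/18222 ≈ -1.6048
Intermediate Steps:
a(L) = 0
o(V) = -3*V
W = -20 (W = -2 + (0*104 - 3*6) = -2 + (0 - 18) = -2 - 18 = -20)
(W + 29263)/(-59 - 18163) = (-20 + 29263)/(-59 - 18163) = 29243/(-18222) = 29243*(-1/18222) = -29243/18222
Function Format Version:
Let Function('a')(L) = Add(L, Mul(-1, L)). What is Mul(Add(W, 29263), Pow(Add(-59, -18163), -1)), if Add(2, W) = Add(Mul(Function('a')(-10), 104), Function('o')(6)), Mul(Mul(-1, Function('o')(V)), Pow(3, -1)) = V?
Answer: Rational(-29243, 18222) ≈ -1.6048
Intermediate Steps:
Function('a')(L) = 0
Function('o')(V) = Mul(-3, V)
W = -20 (W = Add(-2, Add(Mul(0, 104), Mul(-3, 6))) = Add(-2, Add(0, -18)) = Add(-2, -18) = -20)
Mul(Add(W, 29263), Pow(Add(-59, -18163), -1)) = Mul(Add(-20, 29263), Pow(Add(-59, -18163), -1)) = Mul(29243, Pow(-18222, -1)) = Mul(29243, Rational(-1, 18222)) = Rational(-29243, 18222)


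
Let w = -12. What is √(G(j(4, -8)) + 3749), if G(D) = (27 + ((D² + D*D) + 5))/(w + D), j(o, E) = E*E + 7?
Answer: √13646995/59 ≈ 62.613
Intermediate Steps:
j(o, E) = 7 + E² (j(o, E) = E² + 7 = 7 + E²)
G(D) = (32 + 2*D²)/(-12 + D) (G(D) = (27 + ((D² + D*D) + 5))/(-12 + D) = (27 + ((D² + D²) + 5))/(-12 + D) = (27 + (2*D² + 5))/(-12 + D) = (27 + (5 + 2*D²))/(-12 + D) = (32 + 2*D²)/(-12 + D))
√(G(j(4, -8)) + 3749) = √(2*(16 + (7 + (-8)²)²)/(-12 + (7 + (-8)²)) + 3749) = √(2*(16 + (7 + 64)²)/(-12 + (7 + 64)) + 3749) = √(2*(16 + 71²)/(-12 + 71) + 3749) = √(2*(16 + 5041)/59 + 3749) = √(2*(1/59)*5057 + 3749) = √(10114/59 + 3749) = √(231305/59) = √13646995/59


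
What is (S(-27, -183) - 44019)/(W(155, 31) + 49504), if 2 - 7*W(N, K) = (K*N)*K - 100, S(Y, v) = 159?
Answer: -61404/39535 ≈ -1.5532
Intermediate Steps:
W(N, K) = 102/7 - N*K**2/7 (W(N, K) = 2/7 - ((K*N)*K - 100)/7 = 2/7 - (N*K**2 - 100)/7 = 2/7 - (-100 + N*K**2)/7 = 2/7 + (100/7 - N*K**2/7) = 102/7 - N*K**2/7)
(S(-27, -183) - 44019)/(W(155, 31) + 49504) = (159 - 44019)/((102/7 - 1/7*155*31**2) + 49504) = -43860/((102/7 - 1/7*155*961) + 49504) = -43860/((102/7 - 148955/7) + 49504) = -43860/(-148853/7 + 49504) = -43860/197675/7 = -43860*7/197675 = -61404/39535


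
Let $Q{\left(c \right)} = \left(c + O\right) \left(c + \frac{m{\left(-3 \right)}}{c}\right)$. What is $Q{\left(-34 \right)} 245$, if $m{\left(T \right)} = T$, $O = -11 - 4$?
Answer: $\frac{13841765}{34} \approx 4.0711 \cdot 10^{5}$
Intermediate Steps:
$O = -15$ ($O = -11 - 4 = -15$)
$Q{\left(c \right)} = \left(-15 + c\right) \left(c - \frac{3}{c}\right)$ ($Q{\left(c \right)} = \left(c - 15\right) \left(c - \frac{3}{c}\right) = \left(-15 + c\right) \left(c - \frac{3}{c}\right)$)
$Q{\left(-34 \right)} 245 = \left(-3 + \left(-34\right)^{2} - -510 + \frac{45}{-34}\right) 245 = \left(-3 + 1156 + 510 + 45 \left(- \frac{1}{34}\right)\right) 245 = \left(-3 + 1156 + 510 - \frac{45}{34}\right) 245 = \frac{56497}{34} \cdot 245 = \frac{13841765}{34}$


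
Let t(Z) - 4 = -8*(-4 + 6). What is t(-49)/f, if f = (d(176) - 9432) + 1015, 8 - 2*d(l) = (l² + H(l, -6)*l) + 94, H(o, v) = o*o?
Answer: 1/229153 ≈ 4.3639e-6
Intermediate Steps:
H(o, v) = o²
t(Z) = -12 (t(Z) = 4 - 8*(-4 + 6) = 4 - 8*2 = 4 - 16 = -12)
d(l) = -43 - l²/2 - l³/2 (d(l) = 4 - ((l² + l²*l) + 94)/2 = 4 - ((l² + l³) + 94)/2 = 4 - (94 + l² + l³)/2 = 4 + (-47 - l²/2 - l³/2) = -43 - l²/2 - l³/2)
f = -2749836 (f = ((-43 - ½*176² - ½*176³) - 9432) + 1015 = ((-43 - ½*30976 - ½*5451776) - 9432) + 1015 = ((-43 - 15488 - 2725888) - 9432) + 1015 = (-2741419 - 9432) + 1015 = -2750851 + 1015 = -2749836)
t(-49)/f = -12/(-2749836) = -12*(-1/2749836) = 1/229153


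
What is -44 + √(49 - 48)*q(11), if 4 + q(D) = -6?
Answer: -54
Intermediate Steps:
q(D) = -10 (q(D) = -4 - 6 = -10)
-44 + √(49 - 48)*q(11) = -44 + √(49 - 48)*(-10) = -44 + √1*(-10) = -44 + 1*(-10) = -44 - 10 = -54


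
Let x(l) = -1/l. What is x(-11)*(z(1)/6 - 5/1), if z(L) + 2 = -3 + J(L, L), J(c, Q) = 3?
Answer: -16/33 ≈ -0.48485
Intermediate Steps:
z(L) = -2 (z(L) = -2 + (-3 + 3) = -2 + 0 = -2)
x(-11)*(z(1)/6 - 5/1) = (-1/(-11))*(-2/6 - 5/1) = (-1*(-1/11))*(-2*⅙ - 5*1) = (-⅓ - 5)/11 = (1/11)*(-16/3) = -16/33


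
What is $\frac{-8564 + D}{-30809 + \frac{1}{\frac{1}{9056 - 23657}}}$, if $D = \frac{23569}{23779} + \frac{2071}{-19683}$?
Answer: $\frac{57255678769}{303625568691} \approx 0.18857$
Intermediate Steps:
$D = \frac{59237474}{66863151}$ ($D = 23569 \cdot \frac{1}{23779} + 2071 \left(- \frac{1}{19683}\right) = \frac{3367}{3397} - \frac{2071}{19683} = \frac{59237474}{66863151} \approx 0.88595$)
$\frac{-8564 + D}{-30809 + \frac{1}{\frac{1}{9056 - 23657}}} = \frac{-8564 + \frac{59237474}{66863151}}{-30809 + \frac{1}{\frac{1}{9056 - 23657}}} = - \frac{572556787690}{66863151 \left(-30809 + \frac{1}{\frac{1}{-14601}}\right)} = - \frac{572556787690}{66863151 \left(-30809 + \frac{1}{- \frac{1}{14601}}\right)} = - \frac{572556787690}{66863151 \left(-30809 - 14601\right)} = - \frac{572556787690}{66863151 \left(-45410\right)} = \left(- \frac{572556787690}{66863151}\right) \left(- \frac{1}{45410}\right) = \frac{57255678769}{303625568691}$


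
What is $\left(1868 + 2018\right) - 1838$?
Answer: $2048$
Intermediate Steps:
$\left(1868 + 2018\right) - 1838 = 3886 - 1838 = 2048$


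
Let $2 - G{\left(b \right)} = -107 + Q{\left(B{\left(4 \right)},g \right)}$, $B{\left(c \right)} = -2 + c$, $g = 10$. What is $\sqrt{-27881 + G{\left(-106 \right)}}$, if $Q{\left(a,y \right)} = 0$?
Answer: $2 i \sqrt{6943} \approx 166.65 i$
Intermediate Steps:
$G{\left(b \right)} = 109$ ($G{\left(b \right)} = 2 - \left(-107 + 0\right) = 2 - -107 = 2 + 107 = 109$)
$\sqrt{-27881 + G{\left(-106 \right)}} = \sqrt{-27881 + 109} = \sqrt{-27772} = 2 i \sqrt{6943}$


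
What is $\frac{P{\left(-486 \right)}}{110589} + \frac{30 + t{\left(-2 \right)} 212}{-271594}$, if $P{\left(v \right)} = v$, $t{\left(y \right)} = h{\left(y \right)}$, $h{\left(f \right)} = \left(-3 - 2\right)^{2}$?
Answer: $- \frac{120239009}{5005884811} \approx -0.02402$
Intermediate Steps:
$h{\left(f \right)} = 25$ ($h{\left(f \right)} = \left(-5\right)^{2} = 25$)
$t{\left(y \right)} = 25$
$\frac{P{\left(-486 \right)}}{110589} + \frac{30 + t{\left(-2 \right)} 212}{-271594} = - \frac{486}{110589} + \frac{30 + 25 \cdot 212}{-271594} = \left(-486\right) \frac{1}{110589} + \left(30 + 5300\right) \left(- \frac{1}{271594}\right) = - \frac{162}{36863} + 5330 \left(- \frac{1}{271594}\right) = - \frac{162}{36863} - \frac{2665}{135797} = - \frac{120239009}{5005884811}$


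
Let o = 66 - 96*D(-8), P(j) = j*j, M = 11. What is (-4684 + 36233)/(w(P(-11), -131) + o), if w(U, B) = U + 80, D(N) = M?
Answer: -31549/789 ≈ -39.986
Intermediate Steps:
D(N) = 11
P(j) = j²
w(U, B) = 80 + U
o = -990 (o = 66 - 96*11 = 66 - 1056 = -990)
(-4684 + 36233)/(w(P(-11), -131) + o) = (-4684 + 36233)/((80 + (-11)²) - 990) = 31549/((80 + 121) - 990) = 31549/(201 - 990) = 31549/(-789) = 31549*(-1/789) = -31549/789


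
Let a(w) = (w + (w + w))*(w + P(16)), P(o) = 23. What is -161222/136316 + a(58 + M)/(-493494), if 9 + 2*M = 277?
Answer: -8036955259/5605927342 ≈ -1.4337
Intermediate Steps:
M = 134 (M = -9/2 + (½)*277 = -9/2 + 277/2 = 134)
a(w) = 3*w*(23 + w) (a(w) = (w + (w + w))*(w + 23) = (w + 2*w)*(23 + w) = (3*w)*(23 + w) = 3*w*(23 + w))
-161222/136316 + a(58 + M)/(-493494) = -161222/136316 + (3*(58 + 134)*(23 + (58 + 134)))/(-493494) = -161222*1/136316 + (3*192*(23 + 192))*(-1/493494) = -80611/68158 + (3*192*215)*(-1/493494) = -80611/68158 + 123840*(-1/493494) = -80611/68158 - 20640/82249 = -8036955259/5605927342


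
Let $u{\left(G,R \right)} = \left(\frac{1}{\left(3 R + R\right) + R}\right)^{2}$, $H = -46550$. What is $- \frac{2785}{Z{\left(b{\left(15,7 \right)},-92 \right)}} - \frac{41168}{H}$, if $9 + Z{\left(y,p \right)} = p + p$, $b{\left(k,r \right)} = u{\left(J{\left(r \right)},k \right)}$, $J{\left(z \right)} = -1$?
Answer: $\frac{68793587}{4492075} \approx 15.314$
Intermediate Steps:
$u{\left(G,R \right)} = \frac{1}{25 R^{2}}$ ($u{\left(G,R \right)} = \left(\frac{1}{4 R + R}\right)^{2} = \left(\frac{1}{5 R}\right)^{2} = \frac{1}{25 R^{2}}$)
$b{\left(k,r \right)} = \frac{1}{25 k^{2}}$
$Z{\left(y,p \right)} = -9 + 2 p$ ($Z{\left(y,p \right)} = -9 + \left(p + p\right) = -9 + 2 p$)
$- \frac{2785}{Z{\left(b{\left(15,7 \right)},-92 \right)}} - \frac{41168}{H} = - \frac{2785}{-9 + 2 \left(-92\right)} - \frac{41168}{-46550} = - \frac{2785}{-9 - 184} - - \frac{20584}{23275} = - \frac{2785}{-193} + \frac{20584}{23275} = \left(-2785\right) \left(- \frac{1}{193}\right) + \frac{20584}{23275} = \frac{2785}{193} + \frac{20584}{23275} = \frac{68793587}{4492075}$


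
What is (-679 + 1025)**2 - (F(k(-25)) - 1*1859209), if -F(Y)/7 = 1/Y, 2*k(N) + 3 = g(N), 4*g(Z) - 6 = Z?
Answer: 61346619/31 ≈ 1.9789e+6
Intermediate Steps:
g(Z) = 3/2 + Z/4
k(N) = -3/4 + N/8 (k(N) = -3/2 + (3/2 + N/4)/2 = -3/2 + (3/4 + N/8) = -3/4 + N/8)
F(Y) = -7/Y
(-679 + 1025)**2 - (F(k(-25)) - 1*1859209) = (-679 + 1025)**2 - (-7/(-3/4 + (1/8)*(-25)) - 1*1859209) = 346**2 - (-7/(-3/4 - 25/8) - 1859209) = 119716 - (-7/(-31/8) - 1859209) = 119716 - (-7*(-8/31) - 1859209) = 119716 - (56/31 - 1859209) = 119716 - 1*(-57635423/31) = 119716 + 57635423/31 = 61346619/31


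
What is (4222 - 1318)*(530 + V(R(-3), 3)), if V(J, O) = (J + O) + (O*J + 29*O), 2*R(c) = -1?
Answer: 1794672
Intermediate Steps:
R(c) = -½ (R(c) = (½)*(-1) = -½)
V(J, O) = J + 30*O + J*O (V(J, O) = (J + O) + (J*O + 29*O) = (J + O) + (29*O + J*O) = J + 30*O + J*O)
(4222 - 1318)*(530 + V(R(-3), 3)) = (4222 - 1318)*(530 + (-½ + 30*3 - ½*3)) = 2904*(530 + (-½ + 90 - 3/2)) = 2904*(530 + 88) = 2904*618 = 1794672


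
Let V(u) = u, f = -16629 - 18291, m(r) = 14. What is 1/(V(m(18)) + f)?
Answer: -1/34906 ≈ -2.8648e-5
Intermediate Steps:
f = -34920
1/(V(m(18)) + f) = 1/(14 - 34920) = 1/(-34906) = -1/34906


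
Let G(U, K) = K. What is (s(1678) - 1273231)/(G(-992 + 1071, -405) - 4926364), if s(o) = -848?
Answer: 1274079/4926769 ≈ 0.25860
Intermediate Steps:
(s(1678) - 1273231)/(G(-992 + 1071, -405) - 4926364) = (-848 - 1273231)/(-405 - 4926364) = -1274079/(-4926769) = -1274079*(-1/4926769) = 1274079/4926769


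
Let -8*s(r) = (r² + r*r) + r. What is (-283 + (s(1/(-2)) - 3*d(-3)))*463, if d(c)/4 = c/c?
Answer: -136585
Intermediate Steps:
d(c) = 4 (d(c) = 4*(c/c) = 4*1 = 4)
s(r) = -r²/4 - r/8 (s(r) = -((r² + r*r) + r)/8 = -((r² + r²) + r)/8 = -(2*r² + r)/8 = -(r + 2*r²)/8 = -r²/4 - r/8)
(-283 + (s(1/(-2)) - 3*d(-3)))*463 = (-283 + (-⅛*(1 + 2/(-2))/(-2) - 3*4))*463 = (-283 + (-⅛*(-½)*(1 + 2*(-½)) - 12))*463 = (-283 + (-⅛*(-½)*(1 - 1) - 12))*463 = (-283 + (-⅛*(-½)*0 - 12))*463 = (-283 + (0 - 12))*463 = (-283 - 12)*463 = -295*463 = -136585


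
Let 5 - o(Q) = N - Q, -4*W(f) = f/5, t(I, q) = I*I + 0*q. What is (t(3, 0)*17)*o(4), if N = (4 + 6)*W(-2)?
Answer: 1224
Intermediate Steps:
t(I, q) = I² (t(I, q) = I² + 0 = I²)
W(f) = -f/20 (W(f) = -f/(4*5) = -f/20)
N = 1 (N = (4 + 6)*(-1/20*(-2)) = 10*(⅒) = 1)
o(Q) = 4 + Q (o(Q) = 5 - (1 - Q) = 5 + (-1 + Q) = 4 + Q)
(t(3, 0)*17)*o(4) = (3²*17)*(4 + 4) = (9*17)*8 = 153*8 = 1224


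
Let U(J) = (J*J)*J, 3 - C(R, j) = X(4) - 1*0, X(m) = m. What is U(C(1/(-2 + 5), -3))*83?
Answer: -83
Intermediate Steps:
C(R, j) = -1 (C(R, j) = 3 - (4 - 1*0) = 3 - (4 + 0) = 3 - 1*4 = 3 - 4 = -1)
U(J) = J³ (U(J) = J²*J = J³)
U(C(1/(-2 + 5), -3))*83 = (-1)³*83 = -1*83 = -83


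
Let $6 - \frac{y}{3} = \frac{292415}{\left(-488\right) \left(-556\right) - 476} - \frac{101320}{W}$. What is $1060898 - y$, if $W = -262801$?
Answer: $\frac{25171312821144975}{23726725484} \approx 1.0609 \cdot 10^{6}$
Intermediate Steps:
$y = \frac{322791379657}{23726725484}$ ($y = 18 - 3 \left(\frac{292415}{\left(-488\right) \left(-556\right) - 476} - \frac{101320}{-262801}\right) = 18 - 3 \left(\frac{292415}{271328 - 476} - - \frac{101320}{262801}\right) = 18 - 3 \left(\frac{292415}{270852} + \frac{101320}{262801}\right) = 18 - \frac{104289679055}{23726725484} = \frac{322791379657}{23726725484} \approx 13.605$)
$1060898 - y = 1060898 - \frac{322791379657}{23726725484} = \frac{25171312821144975}{23726725484}$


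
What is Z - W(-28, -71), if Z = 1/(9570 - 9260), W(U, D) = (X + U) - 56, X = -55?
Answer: 43091/310 ≈ 139.00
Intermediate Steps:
W(U, D) = -111 + U (W(U, D) = (-55 + U) - 56 = -111 + U)
Z = 1/310 ≈ 0.0032258
Z - W(-28, -71) = 1/310 - (-111 - 28) = 1/310 - 1*(-139) = 1/310 + 139 = 43091/310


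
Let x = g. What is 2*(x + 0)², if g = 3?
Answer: 18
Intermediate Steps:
x = 3
2*(x + 0)² = 2*(3 + 0)² = 2*3² = 2*9 = 18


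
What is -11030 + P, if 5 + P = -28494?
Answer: -39529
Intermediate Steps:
P = -28499 (P = -5 - 28494 = -28499)
-11030 + P = -11030 - 28499 = -39529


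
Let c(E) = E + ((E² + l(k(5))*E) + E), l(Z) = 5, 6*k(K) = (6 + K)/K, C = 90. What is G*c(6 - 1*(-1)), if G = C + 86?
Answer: 17248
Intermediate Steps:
k(K) = (6 + K)/(6*K) (k(K) = ((6 + K)/K)/6 = (6 + K)/(6*K))
c(E) = E² + 7*E (c(E) = E + ((E² + 5*E) + E) = E + (E² + 6*E) = E² + 7*E)
G = 176 (G = 90 + 86 = 176)
G*c(6 - 1*(-1)) = 176*((6 - 1*(-1))*(7 + (6 - 1*(-1)))) = 176*((6 + 1)*(7 + (6 + 1))) = 176*(7*(7 + 7)) = 176*(7*14) = 176*98 = 17248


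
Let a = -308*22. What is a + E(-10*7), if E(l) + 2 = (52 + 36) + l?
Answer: -6760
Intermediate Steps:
E(l) = 86 + l (E(l) = -2 + ((52 + 36) + l) = -2 + (88 + l) = 86 + l)
a = -6776
a + E(-10*7) = -6776 + (86 - 10*7) = -6776 + (86 - 70) = -6776 + 16 = -6760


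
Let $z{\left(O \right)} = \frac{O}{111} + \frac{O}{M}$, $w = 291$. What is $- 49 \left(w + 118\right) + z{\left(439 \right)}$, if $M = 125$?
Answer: $- \frac{277965271}{13875} \approx -20034.0$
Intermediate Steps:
$z{\left(O \right)} = \frac{236 O}{13875}$ ($z{\left(O \right)} = \frac{O}{111} + \frac{O}{125} = \frac{236 O}{13875}$)
$- 49 \left(w + 118\right) + z{\left(439 \right)} = - 49 \left(291 + 118\right) + \frac{236}{13875} \cdot 439 = \left(-49\right) 409 + \frac{103604}{13875} = -20041 + \frac{103604}{13875} = - \frac{277965271}{13875}$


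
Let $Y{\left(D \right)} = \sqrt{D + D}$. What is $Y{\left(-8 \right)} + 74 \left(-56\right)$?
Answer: $-4144 + 4 i \approx -4144.0 + 4.0 i$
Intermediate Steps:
$Y{\left(D \right)} = \sqrt{2} \sqrt{D}$ ($Y{\left(D \right)} = \sqrt{2 D} = \sqrt{2} \sqrt{D}$)
$Y{\left(-8 \right)} + 74 \left(-56\right) = \sqrt{2} \sqrt{-8} + 74 \left(-56\right) = \sqrt{2} \cdot 2 i \sqrt{2} - 4144 = 4 i - 4144 = -4144 + 4 i$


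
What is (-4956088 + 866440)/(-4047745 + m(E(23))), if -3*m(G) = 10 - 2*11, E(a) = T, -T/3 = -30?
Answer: 1363216/1349247 ≈ 1.0104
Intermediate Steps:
T = 90 (T = -3*(-30) = 90)
E(a) = 90
m(G) = 4 (m(G) = -(10 - 2*11)/3 = -(10 - 22)/3 = -⅓*(-12) = 4)
(-4956088 + 866440)/(-4047745 + m(E(23))) = (-4956088 + 866440)/(-4047745 + 4) = -4089648/(-4047741) = -4089648*(-1/4047741) = 1363216/1349247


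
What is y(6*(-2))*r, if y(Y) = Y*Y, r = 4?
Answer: 576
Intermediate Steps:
y(Y) = Y²
y(6*(-2))*r = (6*(-2))²*4 = (-12)²*4 = 144*4 = 576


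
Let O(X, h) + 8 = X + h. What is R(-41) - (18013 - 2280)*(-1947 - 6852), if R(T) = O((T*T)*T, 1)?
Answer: 138365739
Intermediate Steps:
O(X, h) = -8 + X + h (O(X, h) = -8 + (X + h) = -8 + X + h)
R(T) = -7 + T³ (R(T) = -8 + (T*T)*T + 1 = -8 + T²*T + 1 = -8 + T³ + 1 = -7 + T³)
R(-41) - (18013 - 2280)*(-1947 - 6852) = (-7 + (-41)³) - (18013 - 2280)*(-1947 - 6852) = (-7 - 68921) - 15733*(-8799) = -68928 - 1*(-138434667) = -68928 + 138434667 = 138365739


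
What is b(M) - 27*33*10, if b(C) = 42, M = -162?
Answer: -8868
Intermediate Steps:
b(M) - 27*33*10 = 42 - 27*33*10 = 42 - 891*10 = 42 - 1*8910 = 42 - 8910 = -8868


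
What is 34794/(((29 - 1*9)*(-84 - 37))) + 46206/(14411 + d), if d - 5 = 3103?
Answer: -248868783/21197990 ≈ -11.740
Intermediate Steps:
d = 3108 (d = 5 + 3103 = 3108)
34794/(((29 - 1*9)*(-84 - 37))) + 46206/(14411 + d) = 34794/(((29 - 1*9)*(-84 - 37))) + 46206/(14411 + 3108) = 34794/(((29 - 9)*(-121))) + 46206/17519 = 34794/((20*(-121))) + 46206*(1/17519) = 34794/(-2420) + 46206/17519 = 34794*(-1/2420) + 46206/17519 = -17397/1210 + 46206/17519 = -248868783/21197990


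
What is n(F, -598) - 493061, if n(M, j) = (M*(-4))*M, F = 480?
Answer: -1414661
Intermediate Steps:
n(M, j) = -4*M² (n(M, j) = (-4*M)*M = -4*M²)
n(F, -598) - 493061 = -4*480² - 493061 = -4*230400 - 493061 = -921600 - 493061 = -1414661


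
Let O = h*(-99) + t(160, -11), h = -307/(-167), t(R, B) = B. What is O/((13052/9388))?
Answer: -75643810/544921 ≈ -138.82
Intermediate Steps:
h = 307/167 (h = -307*(-1/167) = 307/167 ≈ 1.8383)
O = -32230/167 (O = (307/167)*(-99) - 11 = -30393/167 - 11 = -32230/167 ≈ -192.99)
O/((13052/9388)) = -32230/(167*(13052/9388)) = -32230/(167*(13052*(1/9388))) = -32230/(167*3263/2347) = -32230/167*2347/3263 = -75643810/544921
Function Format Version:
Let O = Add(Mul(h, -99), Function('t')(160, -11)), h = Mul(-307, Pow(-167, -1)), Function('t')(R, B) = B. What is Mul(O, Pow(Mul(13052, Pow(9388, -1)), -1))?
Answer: Rational(-75643810, 544921) ≈ -138.82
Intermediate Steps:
h = Rational(307, 167) (h = Mul(-307, Rational(-1, 167)) = Rational(307, 167) ≈ 1.8383)
O = Rational(-32230, 167) (O = Add(Mul(Rational(307, 167), -99), -11) = Add(Rational(-30393, 167), -11) = Rational(-32230, 167) ≈ -192.99)
Mul(O, Pow(Mul(13052, Pow(9388, -1)), -1)) = Mul(Rational(-32230, 167), Pow(Mul(13052, Pow(9388, -1)), -1)) = Mul(Rational(-32230, 167), Pow(Mul(13052, Rational(1, 9388)), -1)) = Mul(Rational(-32230, 167), Pow(Rational(3263, 2347), -1)) = Mul(Rational(-32230, 167), Rational(2347, 3263)) = Rational(-75643810, 544921)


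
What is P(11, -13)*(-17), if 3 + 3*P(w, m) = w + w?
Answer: -323/3 ≈ -107.67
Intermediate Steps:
P(w, m) = -1 + 2*w/3 (P(w, m) = -1 + (w + w)/3 = -1 + (2*w)/3 = -1 + 2*w/3)
P(11, -13)*(-17) = (-1 + (⅔)*11)*(-17) = (-1 + 22/3)*(-17) = (19/3)*(-17) = -323/3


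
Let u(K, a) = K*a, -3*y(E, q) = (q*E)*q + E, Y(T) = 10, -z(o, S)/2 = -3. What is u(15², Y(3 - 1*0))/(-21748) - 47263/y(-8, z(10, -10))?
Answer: -771073293/1609352 ≈ -479.12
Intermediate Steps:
z(o, S) = 6 (z(o, S) = -2*(-3) = 6)
y(E, q) = -E/3 - E*q²/3 (y(E, q) = -((q*E)*q + E)/3 = -((E*q)*q + E)/3 = -(E*q² + E)/3 = -(E + E*q²)/3 = -E/3 - E*q²/3)
u(15², Y(3 - 1*0))/(-21748) - 47263/y(-8, z(10, -10)) = (15²*10)/(-21748) - 47263*3/(8*(1 + 6²)) = (225*10)*(-1/21748) - 47263*3/(8*(1 + 36)) = 2250*(-1/21748) - 47263/((-⅓*(-8)*37)) = -1125/10874 - 47263/296/3 = -1125/10874 - 47263*3/296 = -1125/10874 - 141789/296 = -771073293/1609352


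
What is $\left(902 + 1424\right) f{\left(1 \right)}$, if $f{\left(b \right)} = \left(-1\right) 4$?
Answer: $-9304$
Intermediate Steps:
$f{\left(b \right)} = -4$
$\left(902 + 1424\right) f{\left(1 \right)} = \left(902 + 1424\right) \left(-4\right) = 2326 \left(-4\right) = -9304$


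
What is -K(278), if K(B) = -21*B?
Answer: 5838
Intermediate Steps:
-K(278) = -(-21)*278 = -1*(-5838) = 5838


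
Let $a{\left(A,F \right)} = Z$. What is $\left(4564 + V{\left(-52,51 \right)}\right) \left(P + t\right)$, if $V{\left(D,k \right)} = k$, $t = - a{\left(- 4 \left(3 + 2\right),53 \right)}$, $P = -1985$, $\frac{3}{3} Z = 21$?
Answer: $-9257690$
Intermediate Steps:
$Z = 21$
$a{\left(A,F \right)} = 21$
$t = -21$ ($t = \left(-1\right) 21 = -21$)
$\left(4564 + V{\left(-52,51 \right)}\right) \left(P + t\right) = \left(4564 + 51\right) \left(-1985 - 21\right) = 4615 \left(-2006\right) = -9257690$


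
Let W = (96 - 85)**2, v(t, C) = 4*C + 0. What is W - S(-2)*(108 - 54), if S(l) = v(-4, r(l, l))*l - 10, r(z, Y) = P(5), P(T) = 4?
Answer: 2389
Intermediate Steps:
r(z, Y) = 4
v(t, C) = 4*C
W = 121 (W = 11**2 = 121)
S(l) = -10 + 16*l (S(l) = (4*4)*l - 10 = 16*l - 10 = -10 + 16*l)
W - S(-2)*(108 - 54) = 121 - (-10 + 16*(-2))*(108 - 54) = 121 - (-10 - 32)*54 = 121 - (-42)*54 = 121 - 1*(-2268) = 121 + 2268 = 2389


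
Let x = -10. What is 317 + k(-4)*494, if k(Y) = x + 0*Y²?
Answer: -4623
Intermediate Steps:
k(Y) = -10 (k(Y) = -10 + 0*Y² = -10 + 0 = -10)
317 + k(-4)*494 = 317 - 10*494 = 317 - 4940 = -4623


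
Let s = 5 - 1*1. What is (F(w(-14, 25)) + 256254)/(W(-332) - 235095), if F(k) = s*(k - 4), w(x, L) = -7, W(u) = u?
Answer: -256210/235427 ≈ -1.0883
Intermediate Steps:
s = 4 (s = 5 - 1 = 4)
F(k) = -16 + 4*k (F(k) = 4*(k - 4) = 4*(-4 + k) = -16 + 4*k)
(F(w(-14, 25)) + 256254)/(W(-332) - 235095) = ((-16 + 4*(-7)) + 256254)/(-332 - 235095) = ((-16 - 28) + 256254)/(-235427) = (-44 + 256254)*(-1/235427) = 256210*(-1/235427) = -256210/235427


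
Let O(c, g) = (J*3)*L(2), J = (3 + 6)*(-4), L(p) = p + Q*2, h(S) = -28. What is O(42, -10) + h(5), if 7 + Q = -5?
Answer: 2348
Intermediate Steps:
Q = -12 (Q = -7 - 5 = -12)
L(p) = -24 + p (L(p) = p - 12*2 = p - 24 = -24 + p)
J = -36 (J = 9*(-4) = -36)
O(c, g) = 2376 (O(c, g) = (-36*3)*(-24 + 2) = -108*(-22) = 2376)
O(42, -10) + h(5) = 2376 - 28 = 2348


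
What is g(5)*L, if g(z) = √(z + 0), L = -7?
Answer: -7*√5 ≈ -15.652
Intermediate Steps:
g(z) = √z
g(5)*L = √5*(-7) = -7*√5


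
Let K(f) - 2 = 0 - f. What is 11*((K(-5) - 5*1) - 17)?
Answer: -165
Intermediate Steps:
K(f) = 2 - f (K(f) = 2 + (0 - f) = 2 - f)
11*((K(-5) - 5*1) - 17) = 11*(((2 - 1*(-5)) - 5*1) - 17) = 11*(((2 + 5) - 5) - 17) = 11*((7 - 5) - 17) = 11*(2 - 17) = 11*(-15) = -165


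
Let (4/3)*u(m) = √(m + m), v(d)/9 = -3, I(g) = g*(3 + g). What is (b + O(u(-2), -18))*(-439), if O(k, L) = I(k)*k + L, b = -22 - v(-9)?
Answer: 34681/4 + 11853*I/8 ≈ 8670.3 + 1481.6*I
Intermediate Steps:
v(d) = -27 (v(d) = 9*(-3) = -27)
b = 5 (b = -22 - 1*(-27) = -22 + 27 = 5)
u(m) = 3*√2*√m/4 (u(m) = 3*√(m + m)/4 = 3*√(2*m)/4 = 3*(√2*√m)/4 = 3*√2*√m/4)
O(k, L) = L + k²*(3 + k) (O(k, L) = (k*(3 + k))*k + L = k²*(3 + k) + L = L + k²*(3 + k))
(b + O(u(-2), -18))*(-439) = (5 + (-18 + (3*√2*√(-2)/4)²*(3 + 3*√2*√(-2)/4)))*(-439) = (5 + (-18 + (3*√2*(I*√2)/4)²*(3 + 3*√2*(I*√2)/4)))*(-439) = (5 + (-18 + (3*I/2)²*(3 + 3*I/2)))*(-439) = (5 + (-18 - 9*(3 + 3*I/2)/4))*(-439) = (5 + (-18 + (-27/4 - 27*I/8)))*(-439) = (5 + (-99/4 - 27*I/8))*(-439) = (-79/4 - 27*I/8)*(-439) = 34681/4 + 11853*I/8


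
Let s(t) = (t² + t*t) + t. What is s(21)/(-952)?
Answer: -129/136 ≈ -0.94853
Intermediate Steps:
s(t) = t + 2*t² (s(t) = (t² + t²) + t = 2*t² + t = t + 2*t²)
s(21)/(-952) = (21*(1 + 2*21))/(-952) = (21*(1 + 42))*(-1/952) = (21*43)*(-1/952) = 903*(-1/952) = -129/136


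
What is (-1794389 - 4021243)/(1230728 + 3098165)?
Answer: -5815632/4328893 ≈ -1.3434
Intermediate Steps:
(-1794389 - 4021243)/(1230728 + 3098165) = -5815632/4328893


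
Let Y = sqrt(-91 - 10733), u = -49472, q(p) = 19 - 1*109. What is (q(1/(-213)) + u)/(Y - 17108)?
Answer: 105988337/36586811 + 24781*I*sqrt(2706)/73173622 ≈ 2.8969 + 0.017617*I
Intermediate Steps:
q(p) = -90 (q(p) = 19 - 109 = -90)
Y = 2*I*sqrt(2706) (Y = sqrt(-10824) = 2*I*sqrt(2706) ≈ 104.04*I)
(q(1/(-213)) + u)/(Y - 17108) = (-90 - 49472)/(2*I*sqrt(2706) - 17108) = -49562/(-17108 + 2*I*sqrt(2706))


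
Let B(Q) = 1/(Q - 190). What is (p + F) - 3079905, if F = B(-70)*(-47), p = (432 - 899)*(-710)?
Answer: -714567053/260 ≈ -2.7483e+6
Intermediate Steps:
p = 331570 (p = -467*(-710) = 331570)
B(Q) = 1/(-190 + Q)
F = 47/260 (F = -47/(-190 - 70) = -47/(-260) = -1/260*(-47) = 47/260 ≈ 0.18077)
(p + F) - 3079905 = (331570 + 47/260) - 3079905 = 86208247/260 - 3079905 = -714567053/260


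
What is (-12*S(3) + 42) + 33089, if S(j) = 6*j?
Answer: 32915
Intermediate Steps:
(-12*S(3) + 42) + 33089 = (-72*3 + 42) + 33089 = (-12*18 + 42) + 33089 = (-216 + 42) + 33089 = -174 + 33089 = 32915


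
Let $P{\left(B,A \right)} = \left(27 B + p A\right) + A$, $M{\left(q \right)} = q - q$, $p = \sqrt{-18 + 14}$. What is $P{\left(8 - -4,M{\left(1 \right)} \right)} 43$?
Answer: $13932$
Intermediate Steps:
$p = 2 i$ ($p = \sqrt{-4} = 2 i \approx 2.0 i$)
$M{\left(q \right)} = 0$
$P{\left(B,A \right)} = A + 27 B + 2 i A$ ($P{\left(B,A \right)} = \left(27 B + 2 i A\right) + A = A + 27 B + 2 i A$)
$P{\left(8 - -4,M{\left(1 \right)} \right)} 43 = \left(0 + 27 \left(8 - -4\right) + 2 i 0\right) 43 = \left(0 + 27 \left(8 + 4\right) + 0\right) 43 = \left(0 + 27 \cdot 12 + 0\right) 43 = \left(0 + 324 + 0\right) 43 = 324 \cdot 43 = 13932$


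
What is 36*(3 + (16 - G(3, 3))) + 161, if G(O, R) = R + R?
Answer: 629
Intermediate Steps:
G(O, R) = 2*R
36*(3 + (16 - G(3, 3))) + 161 = 36*(3 + (16 - 2*3)) + 161 = 36*(3 + (16 - 1*6)) + 161 = 36*(3 + (16 - 6)) + 161 = 36*(3 + 10) + 161 = 36*13 + 161 = 468 + 161 = 629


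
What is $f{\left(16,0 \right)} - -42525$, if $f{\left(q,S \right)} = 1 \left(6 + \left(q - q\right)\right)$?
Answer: $42531$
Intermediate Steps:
$f{\left(q,S \right)} = 6$ ($f{\left(q,S \right)} = 1 \left(6 + 0\right) = 1 \cdot 6 = 6$)
$f{\left(16,0 \right)} - -42525 = 6 - -42525 = 6 + 42525 = 42531$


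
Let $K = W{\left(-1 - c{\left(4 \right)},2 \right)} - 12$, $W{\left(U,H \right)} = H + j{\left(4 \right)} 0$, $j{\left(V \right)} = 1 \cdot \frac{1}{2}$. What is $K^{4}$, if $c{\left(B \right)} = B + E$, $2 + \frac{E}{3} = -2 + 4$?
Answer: $10000$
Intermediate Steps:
$E = 0$ ($E = -6 + 3 \left(-2 + 4\right) = -6 + 3 \cdot 2 = -6 + 6 = 0$)
$c{\left(B \right)} = B$ ($c{\left(B \right)} = B + 0 = B$)
$j{\left(V \right)} = \frac{1}{2}$ ($j{\left(V \right)} = 1 \cdot \frac{1}{2} = \frac{1}{2}$)
$W{\left(U,H \right)} = H$ ($W{\left(U,H \right)} = H + \frac{1}{2} \cdot 0 = H + 0 = H$)
$K = -10$ ($K = 2 - 12 = -10$)
$K^{4} = \left(-10\right)^{4} = 10000$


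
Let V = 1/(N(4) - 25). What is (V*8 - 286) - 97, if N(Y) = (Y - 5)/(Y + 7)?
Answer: -26449/69 ≈ -383.32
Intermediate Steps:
N(Y) = (-5 + Y)/(7 + Y)
V = -11/276 (V = 1/((-5 + 4)/(7 + 4) - 25) = 1/(-1/11 - 25) = 1/(-276/11) = -11/276 ≈ -0.039855)
(V*8 - 286) - 97 = (-11/276*8 - 286) - 97 = (-22/69 - 286) - 97 = -19756/69 - 97 = -26449/69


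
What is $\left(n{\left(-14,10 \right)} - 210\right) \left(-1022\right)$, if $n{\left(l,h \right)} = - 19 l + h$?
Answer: $-67452$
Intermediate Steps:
$n{\left(l,h \right)} = h - 19 l$
$\left(n{\left(-14,10 \right)} - 210\right) \left(-1022\right) = \left(\left(10 - -266\right) - 210\right) \left(-1022\right) = \left(\left(10 + 266\right) - 210\right) \left(-1022\right) = \left(276 - 210\right) \left(-1022\right) = 66 \left(-1022\right) = -67452$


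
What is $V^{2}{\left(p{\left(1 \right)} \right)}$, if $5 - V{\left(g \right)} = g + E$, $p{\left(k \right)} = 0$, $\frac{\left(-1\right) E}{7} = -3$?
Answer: $256$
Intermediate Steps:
$E = 21$ ($E = \left(-7\right) \left(-3\right) = 21$)
$V{\left(g \right)} = -16 - g$ ($V{\left(g \right)} = 5 - \left(g + 21\right) = 5 - \left(21 + g\right) = -16 - g$)
$V^{2}{\left(p{\left(1 \right)} \right)} = \left(-16 - 0\right)^{2} = \left(-16 + 0\right)^{2} = \left(-16\right)^{2} = 256$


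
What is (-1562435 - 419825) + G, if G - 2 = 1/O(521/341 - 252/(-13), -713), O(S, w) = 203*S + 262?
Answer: -39606626882305/19980561 ≈ -1.9823e+6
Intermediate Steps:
O(S, w) = 262 + 203*S
G = 39965555/19980561 (G = 2 + 1/(262 + 203*(521/341 - 252/(-13))) = 2 + 1/(262 + 203*(521*(1/341) - 252*(-1/13))) = 2 + 1/(262 + 203*(521/341 + 252/13)) = 2 + 1/(262 + 203*(92705/4433)) = 2 + 1/(262 + 18819115/4433) = 2 + 1/(19980561/4433) = 2 + 4433/19980561 = 39965555/19980561 ≈ 2.0002)
(-1562435 - 419825) + G = (-1562435 - 419825) + 39965555/19980561 = -1982260 + 39965555/19980561 = -39606626882305/19980561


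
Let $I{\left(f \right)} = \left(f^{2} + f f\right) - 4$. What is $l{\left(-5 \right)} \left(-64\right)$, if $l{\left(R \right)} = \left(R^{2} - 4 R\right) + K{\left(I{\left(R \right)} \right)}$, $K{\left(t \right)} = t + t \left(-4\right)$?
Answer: $5952$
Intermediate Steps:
$I{\left(f \right)} = -4 + 2 f^{2}$ ($I{\left(f \right)} = \left(f^{2} + f^{2}\right) - 4 = 2 f^{2} - 4 = -4 + 2 f^{2}$)
$K{\left(t \right)} = - 3 t$ ($K{\left(t \right)} = t - 4 t = - 3 t$)
$l{\left(R \right)} = 12 - 5 R^{2} - 4 R$ ($l{\left(R \right)} = \left(R^{2} - 4 R\right) - 3 \left(-4 + 2 R^{2}\right) = \left(R^{2} - 4 R\right) - \left(-12 + 6 R^{2}\right) = 12 - 5 R^{2} - 4 R$)
$l{\left(-5 \right)} \left(-64\right) = \left(12 - 5 \left(-5\right)^{2} - -20\right) \left(-64\right) = \left(12 - 125 + 20\right) \left(-64\right) = \left(-93\right) \left(-64\right) = 5952$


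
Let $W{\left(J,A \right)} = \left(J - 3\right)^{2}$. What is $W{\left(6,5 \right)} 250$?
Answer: $2250$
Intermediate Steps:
$W{\left(J,A \right)} = \left(-3 + J\right)^{2}$
$W{\left(6,5 \right)} 250 = \left(-3 + 6\right)^{2} \cdot 250 = 3^{2} \cdot 250 = 9 \cdot 250 = 2250$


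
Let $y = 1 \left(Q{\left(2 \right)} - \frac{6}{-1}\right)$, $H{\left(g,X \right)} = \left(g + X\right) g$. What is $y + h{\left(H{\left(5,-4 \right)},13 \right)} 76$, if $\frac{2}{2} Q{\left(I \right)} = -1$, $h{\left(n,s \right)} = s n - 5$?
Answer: $4565$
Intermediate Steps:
$H{\left(g,X \right)} = g \left(X + g\right)$ ($H{\left(g,X \right)} = \left(X + g\right) g = g \left(X + g\right)$)
$h{\left(n,s \right)} = -5 + n s$ ($h{\left(n,s \right)} = n s - 5 = -5 + n s$)
$Q{\left(I \right)} = -1$
$y = 5$ ($y = 1 \left(-1 - \frac{6}{-1}\right) = 1 \left(-1 - -6\right) = 1 \left(-1 + 6\right) = 1 \cdot 5 = 5$)
$y + h{\left(H{\left(5,-4 \right)},13 \right)} 76 = 5 + \left(-5 + 5 \left(-4 + 5\right) 13\right) 76 = 5 + \left(-5 + 5 \cdot 1 \cdot 13\right) 76 = 5 + \left(-5 + 5 \cdot 13\right) 76 = 5 + \left(-5 + 65\right) 76 = 5 + 60 \cdot 76 = 5 + 4560 = 4565$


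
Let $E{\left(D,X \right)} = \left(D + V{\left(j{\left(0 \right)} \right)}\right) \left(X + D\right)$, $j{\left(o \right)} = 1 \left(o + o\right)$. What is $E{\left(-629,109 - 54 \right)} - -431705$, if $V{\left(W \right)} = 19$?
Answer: $781845$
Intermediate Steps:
$j{\left(o \right)} = 2 o$ ($j{\left(o \right)} = 1 \cdot 2 o = 2 o$)
$E{\left(D,X \right)} = \left(19 + D\right) \left(D + X\right)$ ($E{\left(D,X \right)} = \left(D + 19\right) \left(X + D\right) = \left(19 + D\right) \left(D + X\right)$)
$E{\left(-629,109 - 54 \right)} - -431705 = \left(\left(-629\right)^{2} + 19 \left(-629\right) + 19 \left(109 - 54\right) - 629 \left(109 - 54\right)\right) - -431705 = \left(395641 - 11951 + 19 \cdot 55 - 34595\right) + 431705 = \left(395641 - 11951 + 1045 - 34595\right) + 431705 = 350140 + 431705 = 781845$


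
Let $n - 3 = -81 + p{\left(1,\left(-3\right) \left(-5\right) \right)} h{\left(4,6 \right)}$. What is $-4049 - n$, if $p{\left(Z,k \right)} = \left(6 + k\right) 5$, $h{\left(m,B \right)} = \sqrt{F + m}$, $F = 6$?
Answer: $-3971 - 105 \sqrt{10} \approx -4303.0$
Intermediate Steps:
$h{\left(m,B \right)} = \sqrt{6 + m}$
$p{\left(Z,k \right)} = 30 + 5 k$
$n = -78 + 105 \sqrt{10}$ ($n = 3 - \left(81 - \left(30 + 5 \left(\left(-3\right) \left(-5\right)\right)\right) \sqrt{6 + 4}\right) = 3 - \left(81 - \left(30 + 5 \cdot 15\right) \sqrt{10}\right) = 3 - \left(81 - \left(30 + 75\right) \sqrt{10}\right) = 3 - \left(81 - 105 \sqrt{10}\right) = -78 + 105 \sqrt{10} \approx 254.04$)
$-4049 - n = -4049 - \left(-78 + 105 \sqrt{10}\right) = -4049 + \left(78 - 105 \sqrt{10}\right) = -3971 - 105 \sqrt{10}$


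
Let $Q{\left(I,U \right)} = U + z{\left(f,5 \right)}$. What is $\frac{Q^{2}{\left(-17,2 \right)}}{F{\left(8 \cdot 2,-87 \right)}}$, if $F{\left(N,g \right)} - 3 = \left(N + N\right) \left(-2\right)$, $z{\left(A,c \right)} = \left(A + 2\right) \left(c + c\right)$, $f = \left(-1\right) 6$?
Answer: $- \frac{1444}{61} \approx -23.672$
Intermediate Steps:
$f = -6$
$z{\left(A,c \right)} = 2 c \left(2 + A\right)$ ($z{\left(A,c \right)} = \left(2 + A\right) 2 c = 2 c \left(2 + A\right)$)
$Q{\left(I,U \right)} = -40 + U$ ($Q{\left(I,U \right)} = U + 2 \cdot 5 \left(2 - 6\right) = U + 2 \cdot 5 \left(-4\right) = U - 40 = -40 + U$)
$F{\left(N,g \right)} = 3 - 4 N$ ($F{\left(N,g \right)} = 3 + \left(N + N\right) \left(-2\right) = 3 + 2 N \left(-2\right) = 3 - 4 N$)
$\frac{Q^{2}{\left(-17,2 \right)}}{F{\left(8 \cdot 2,-87 \right)}} = \frac{\left(-40 + 2\right)^{2}}{3 - 4 \cdot 8 \cdot 2} = \frac{\left(-38\right)^{2}}{3 - 64} = \frac{1444}{3 - 64} = \frac{1444}{-61} = 1444 \left(- \frac{1}{61}\right) = - \frac{1444}{61}$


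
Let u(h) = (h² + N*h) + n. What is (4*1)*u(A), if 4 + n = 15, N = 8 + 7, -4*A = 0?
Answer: 44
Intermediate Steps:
A = 0 (A = -¼*0 = 0)
N = 15
n = 11 (n = -4 + 15 = 11)
u(h) = 11 + h² + 15*h (u(h) = (h² + 15*h) + 11 = 11 + h² + 15*h)
(4*1)*u(A) = (4*1)*(11 + 0² + 15*0) = 4*(11 + 0 + 0) = 4*11 = 44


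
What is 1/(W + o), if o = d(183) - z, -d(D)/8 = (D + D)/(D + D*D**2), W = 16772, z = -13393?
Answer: 16745/505112917 ≈ 3.3151e-5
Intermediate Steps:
d(D) = -16*D/(D + D**3) (d(D) = -8*(D + D)/(D + D*D**2) = -8*2*D/(D + D**3) = -16*D/(D + D**3))
o = 224265777/16745 (o = -16/(1 + 183**2) - 1*(-13393) = -16/(1 + 33489) + 13393 = -16/33490 + 13393 = -16*1/33490 + 13393 = -8/16745 + 13393 = 224265777/16745 ≈ 13393.)
1/(W + o) = 1/(16772 + 224265777/16745) = 1/(505112917/16745) = 16745/505112917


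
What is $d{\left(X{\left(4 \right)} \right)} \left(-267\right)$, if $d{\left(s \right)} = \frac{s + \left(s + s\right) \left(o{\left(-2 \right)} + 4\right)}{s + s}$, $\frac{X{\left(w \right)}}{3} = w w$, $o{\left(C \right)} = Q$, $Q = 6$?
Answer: $- \frac{5607}{2} \approx -2803.5$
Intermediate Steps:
$o{\left(C \right)} = 6$
$X{\left(w \right)} = 3 w^{2}$ ($X{\left(w \right)} = 3 w w = 3 w^{2}$)
$d{\left(s \right)} = \frac{21}{2}$ ($d{\left(s \right)} = \frac{s + \left(s + s\right) \left(6 + 4\right)}{s + s} = \frac{s + 2 s 10}{2 s} = \left(s + 20 s\right) \frac{1}{2 s} = 21 s \frac{1}{2 s} = \frac{21}{2}$)
$d{\left(X{\left(4 \right)} \right)} \left(-267\right) = \frac{21}{2} \left(-267\right) = - \frac{5607}{2}$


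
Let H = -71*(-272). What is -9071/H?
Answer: -9071/19312 ≈ -0.46971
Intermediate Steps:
H = 19312
-9071/H = -9071/19312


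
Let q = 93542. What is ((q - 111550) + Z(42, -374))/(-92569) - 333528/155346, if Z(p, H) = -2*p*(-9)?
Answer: -4699054040/2396703979 ≈ -1.9606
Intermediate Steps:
Z(p, H) = 18*p (Z(p, H) = -(-18)*p = 18*p)
((q - 111550) + Z(42, -374))/(-92569) - 333528/155346 = ((93542 - 111550) + 18*42)/(-92569) - 333528/155346 = (-18008 + 756)*(-1/92569) - 333528*1/155346 = -17252*(-1/92569) - 55588/25891 = 17252/92569 - 55588/25891 = -4699054040/2396703979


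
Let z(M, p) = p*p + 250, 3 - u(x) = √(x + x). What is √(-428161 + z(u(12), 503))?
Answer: 31*I*√182 ≈ 418.21*I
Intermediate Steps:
u(x) = 3 - √2*√x (u(x) = 3 - √(x + x) = 3 - √(2*x) = 3 - √2*√x)
z(M, p) = 250 + p² (z(M, p) = p² + 250 = 250 + p²)
√(-428161 + z(u(12), 503)) = √(-428161 + (250 + 503²)) = √(-428161 + (250 + 253009)) = √(-428161 + 253259) = √(-174902) = 31*I*√182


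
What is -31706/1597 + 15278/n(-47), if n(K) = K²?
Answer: -45639588/3527773 ≈ -12.937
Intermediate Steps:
-31706/1597 + 15278/n(-47) = -31706/1597 + 15278/((-47)²) = -31706*1/1597 + 15278/2209 = -31706/1597 + 15278*(1/2209) = -31706/1597 + 15278/2209 = -45639588/3527773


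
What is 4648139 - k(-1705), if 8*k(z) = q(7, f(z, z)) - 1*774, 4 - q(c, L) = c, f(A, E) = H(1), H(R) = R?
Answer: 37185889/8 ≈ 4.6482e+6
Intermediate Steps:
f(A, E) = 1
q(c, L) = 4 - c
k(z) = -777/8 (k(z) = ((4 - 1*7) - 1*774)/8 = ((4 - 7) - 774)/8 = (-3 - 774)/8 = (⅛)*(-777) = -777/8)
4648139 - k(-1705) = 4648139 - 1*(-777/8) = 4648139 + 777/8 = 37185889/8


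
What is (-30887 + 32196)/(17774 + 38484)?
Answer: 1309/56258 ≈ 0.023268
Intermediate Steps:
(-30887 + 32196)/(17774 + 38484) = 1309/56258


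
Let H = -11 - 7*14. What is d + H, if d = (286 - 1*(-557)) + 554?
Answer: 1288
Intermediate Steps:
H = -109 (H = -11 - 98 = -109)
d = 1397 (d = (286 + 557) + 554 = 843 + 554 = 1397)
d + H = 1397 - 109 = 1288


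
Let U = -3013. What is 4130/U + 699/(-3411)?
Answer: -5397839/3425781 ≈ -1.5757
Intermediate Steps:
4130/U + 699/(-3411) = 4130/(-3013) + 699/(-3411) = 4130*(-1/3013) + 699*(-1/3411) = -4130/3013 - 233/1137 = -5397839/3425781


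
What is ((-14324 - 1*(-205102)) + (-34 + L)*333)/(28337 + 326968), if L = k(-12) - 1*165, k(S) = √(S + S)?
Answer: 124511/355305 + 222*I*√6/118435 ≈ 0.35043 + 0.0045914*I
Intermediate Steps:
k(S) = √2*√S (k(S) = √(2*S) = √2*√S)
L = -165 + 2*I*√6 (L = √2*√(-12) - 1*165 = √2*(2*I*√3) - 165 = 2*I*√6 - 165 = -165 + 2*I*√6 ≈ -165.0 + 4.899*I)
((-14324 - 1*(-205102)) + (-34 + L)*333)/(28337 + 326968) = ((-14324 - 1*(-205102)) + (-34 + (-165 + 2*I*√6))*333)/(28337 + 326968) = ((-14324 + 205102) + (-199 + 2*I*√6)*333)/355305 = (190778 + (-66267 + 666*I*√6))*(1/355305) = (124511 + 666*I*√6)*(1/355305) = 124511/355305 + 222*I*√6/118435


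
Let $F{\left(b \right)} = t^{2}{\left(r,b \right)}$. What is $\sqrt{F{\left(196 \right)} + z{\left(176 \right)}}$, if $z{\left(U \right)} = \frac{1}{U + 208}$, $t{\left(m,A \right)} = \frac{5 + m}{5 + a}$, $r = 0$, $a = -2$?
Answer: $\frac{\sqrt{6406}}{48} \approx 1.6674$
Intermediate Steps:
$t{\left(m,A \right)} = \frac{5}{3} + \frac{m}{3}$ ($t{\left(m,A \right)} = \frac{5 + m}{5 - 2} = \frac{5 + m}{3} = \left(5 + m\right) \frac{1}{3} = \frac{5}{3} + \frac{m}{3}$)
$z{\left(U \right)} = \frac{1}{208 + U}$
$F{\left(b \right)} = \frac{25}{9}$ ($F{\left(b \right)} = \left(\frac{5}{3} + \frac{1}{3} \cdot 0\right)^{2} = \left(\frac{5}{3} + 0\right)^{2} = \left(\frac{5}{3}\right)^{2} = \frac{25}{9}$)
$\sqrt{F{\left(196 \right)} + z{\left(176 \right)}} = \sqrt{\frac{25}{9} + \frac{1}{208 + 176}} = \sqrt{\frac{25}{9} + \frac{1}{384}} = \sqrt{\frac{3203}{1152}} = \frac{\sqrt{6406}}{48}$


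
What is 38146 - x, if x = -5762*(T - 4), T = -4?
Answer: -7950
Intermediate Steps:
x = 46096 (x = -5762*(-4 - 4) = -5762*(-8) = -2881*(-16) = 46096)
38146 - x = 38146 - 1*46096 = 38146 - 46096 = -7950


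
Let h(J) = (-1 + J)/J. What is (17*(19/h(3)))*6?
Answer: 2907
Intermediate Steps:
h(J) = (-1 + J)/J
(17*(19/h(3)))*6 = (17*(19/(((-1 + 3)/3))))*6 = (17*(19/(((⅓)*2))))*6 = (17*(19/(⅔)))*6 = (17*(19*(3/2)))*6 = (17*(57/2))*6 = (969/2)*6 = 2907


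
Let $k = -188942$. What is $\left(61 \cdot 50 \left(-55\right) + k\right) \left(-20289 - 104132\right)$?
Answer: $44379975332$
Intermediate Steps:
$\left(61 \cdot 50 \left(-55\right) + k\right) \left(-20289 - 104132\right) = \left(61 \cdot 50 \left(-55\right) - 188942\right) \left(-20289 - 104132\right) = \left(3050 \left(-55\right) - 188942\right) \left(-124421\right) = \left(-167750 - 188942\right) \left(-124421\right) = \left(-356692\right) \left(-124421\right) = 44379975332$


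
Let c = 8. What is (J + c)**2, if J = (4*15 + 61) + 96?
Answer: 50625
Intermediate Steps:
J = 217 (J = (60 + 61) + 96 = 121 + 96 = 217)
(J + c)**2 = (217 + 8)**2 = 225**2 = 50625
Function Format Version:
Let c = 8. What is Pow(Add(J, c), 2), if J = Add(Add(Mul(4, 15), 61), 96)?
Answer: 50625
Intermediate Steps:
J = 217 (J = Add(Add(60, 61), 96) = Add(121, 96) = 217)
Pow(Add(J, c), 2) = Pow(Add(217, 8), 2) = Pow(225, 2) = 50625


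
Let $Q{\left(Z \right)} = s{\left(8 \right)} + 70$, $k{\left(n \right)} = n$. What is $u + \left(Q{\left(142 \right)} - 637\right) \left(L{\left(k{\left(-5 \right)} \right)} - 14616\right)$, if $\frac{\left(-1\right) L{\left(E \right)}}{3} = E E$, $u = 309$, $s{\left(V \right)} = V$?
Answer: $8212578$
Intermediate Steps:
$L{\left(E \right)} = - 3 E^{2}$ ($L{\left(E \right)} = - 3 E E = - 3 E^{2}$)
$Q{\left(Z \right)} = 78$ ($Q{\left(Z \right)} = 8 + 70 = 78$)
$u + \left(Q{\left(142 \right)} - 637\right) \left(L{\left(k{\left(-5 \right)} \right)} - 14616\right) = 309 + \left(78 - 637\right) \left(- 3 \left(-5\right)^{2} - 14616\right) = 309 - 559 \left(\left(-3\right) 25 - 14616\right) = 309 - 559 \left(-75 - 14616\right) = 309 - -8212269 = 309 + 8212269 = 8212578$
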